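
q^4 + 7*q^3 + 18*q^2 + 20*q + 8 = (q + 1)*(q + 2)^3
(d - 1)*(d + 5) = d^2 + 4*d - 5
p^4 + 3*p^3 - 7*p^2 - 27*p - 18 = (p - 3)*(p + 1)*(p + 2)*(p + 3)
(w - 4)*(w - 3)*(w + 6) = w^3 - w^2 - 30*w + 72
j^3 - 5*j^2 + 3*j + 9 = (j - 3)^2*(j + 1)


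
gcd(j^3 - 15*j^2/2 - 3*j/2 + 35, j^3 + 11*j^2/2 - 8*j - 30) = j^2 - j/2 - 5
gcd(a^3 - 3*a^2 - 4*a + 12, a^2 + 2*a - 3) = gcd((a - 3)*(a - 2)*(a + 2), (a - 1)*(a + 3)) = 1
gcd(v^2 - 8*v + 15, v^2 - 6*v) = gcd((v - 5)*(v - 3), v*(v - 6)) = 1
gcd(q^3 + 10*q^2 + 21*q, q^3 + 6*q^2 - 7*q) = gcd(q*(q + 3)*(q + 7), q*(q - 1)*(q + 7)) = q^2 + 7*q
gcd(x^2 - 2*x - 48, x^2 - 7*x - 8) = x - 8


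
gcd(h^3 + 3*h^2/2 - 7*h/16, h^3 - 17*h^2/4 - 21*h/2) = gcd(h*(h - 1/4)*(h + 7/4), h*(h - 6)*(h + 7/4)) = h^2 + 7*h/4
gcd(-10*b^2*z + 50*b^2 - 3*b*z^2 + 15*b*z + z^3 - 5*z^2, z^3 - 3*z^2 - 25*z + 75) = z - 5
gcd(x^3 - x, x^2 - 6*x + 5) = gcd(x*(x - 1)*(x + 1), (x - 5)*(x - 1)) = x - 1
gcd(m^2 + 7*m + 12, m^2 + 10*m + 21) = m + 3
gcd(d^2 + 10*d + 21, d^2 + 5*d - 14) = d + 7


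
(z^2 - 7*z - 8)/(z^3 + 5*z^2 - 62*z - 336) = (z + 1)/(z^2 + 13*z + 42)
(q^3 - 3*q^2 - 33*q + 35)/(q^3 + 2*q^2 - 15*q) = (q^2 - 8*q + 7)/(q*(q - 3))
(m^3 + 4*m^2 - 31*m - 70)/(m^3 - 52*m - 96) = (m^2 + 2*m - 35)/(m^2 - 2*m - 48)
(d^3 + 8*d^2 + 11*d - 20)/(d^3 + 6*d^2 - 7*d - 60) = (d - 1)/(d - 3)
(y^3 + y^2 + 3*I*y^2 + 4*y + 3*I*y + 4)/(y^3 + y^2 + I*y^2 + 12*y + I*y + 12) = (y - I)/(y - 3*I)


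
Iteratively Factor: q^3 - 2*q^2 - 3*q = (q)*(q^2 - 2*q - 3) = q*(q - 3)*(q + 1)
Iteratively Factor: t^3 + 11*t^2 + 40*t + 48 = (t + 3)*(t^2 + 8*t + 16) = (t + 3)*(t + 4)*(t + 4)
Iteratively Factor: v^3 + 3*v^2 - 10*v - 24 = (v + 2)*(v^2 + v - 12) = (v + 2)*(v + 4)*(v - 3)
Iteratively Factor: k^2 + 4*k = (k)*(k + 4)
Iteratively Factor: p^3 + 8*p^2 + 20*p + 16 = (p + 2)*(p^2 + 6*p + 8) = (p + 2)*(p + 4)*(p + 2)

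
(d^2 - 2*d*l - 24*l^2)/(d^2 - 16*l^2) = (d - 6*l)/(d - 4*l)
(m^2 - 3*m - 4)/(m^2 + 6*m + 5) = (m - 4)/(m + 5)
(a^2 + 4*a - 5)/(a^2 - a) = (a + 5)/a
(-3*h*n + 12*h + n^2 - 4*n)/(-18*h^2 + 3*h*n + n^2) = (n - 4)/(6*h + n)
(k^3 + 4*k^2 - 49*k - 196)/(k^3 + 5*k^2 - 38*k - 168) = (k - 7)/(k - 6)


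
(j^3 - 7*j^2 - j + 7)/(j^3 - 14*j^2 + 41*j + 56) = (j - 1)/(j - 8)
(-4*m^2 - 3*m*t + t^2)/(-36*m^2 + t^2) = (4*m^2 + 3*m*t - t^2)/(36*m^2 - t^2)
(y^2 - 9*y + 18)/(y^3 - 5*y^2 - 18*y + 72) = 1/(y + 4)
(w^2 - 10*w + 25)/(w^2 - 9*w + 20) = (w - 5)/(w - 4)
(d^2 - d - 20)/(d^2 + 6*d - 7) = (d^2 - d - 20)/(d^2 + 6*d - 7)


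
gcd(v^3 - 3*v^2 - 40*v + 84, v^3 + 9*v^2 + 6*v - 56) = v - 2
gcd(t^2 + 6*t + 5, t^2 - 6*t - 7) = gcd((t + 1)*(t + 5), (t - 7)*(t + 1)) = t + 1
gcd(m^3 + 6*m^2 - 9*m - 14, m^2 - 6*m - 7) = m + 1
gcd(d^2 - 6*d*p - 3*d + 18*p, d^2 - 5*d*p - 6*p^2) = -d + 6*p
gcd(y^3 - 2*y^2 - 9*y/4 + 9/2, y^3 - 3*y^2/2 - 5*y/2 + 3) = y^2 - y/2 - 3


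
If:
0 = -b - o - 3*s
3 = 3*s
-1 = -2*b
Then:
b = 1/2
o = -7/2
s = 1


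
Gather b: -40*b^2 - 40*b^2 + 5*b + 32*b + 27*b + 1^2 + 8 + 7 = -80*b^2 + 64*b + 16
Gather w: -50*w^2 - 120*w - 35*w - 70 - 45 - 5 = -50*w^2 - 155*w - 120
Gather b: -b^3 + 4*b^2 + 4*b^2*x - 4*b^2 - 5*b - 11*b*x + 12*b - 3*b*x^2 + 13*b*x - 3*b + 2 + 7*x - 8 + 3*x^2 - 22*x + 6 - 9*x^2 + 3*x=-b^3 + 4*b^2*x + b*(-3*x^2 + 2*x + 4) - 6*x^2 - 12*x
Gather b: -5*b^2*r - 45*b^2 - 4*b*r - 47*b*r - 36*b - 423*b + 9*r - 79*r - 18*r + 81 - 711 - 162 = b^2*(-5*r - 45) + b*(-51*r - 459) - 88*r - 792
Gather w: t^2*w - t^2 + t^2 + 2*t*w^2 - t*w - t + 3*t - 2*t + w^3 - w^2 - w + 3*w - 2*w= w^3 + w^2*(2*t - 1) + w*(t^2 - t)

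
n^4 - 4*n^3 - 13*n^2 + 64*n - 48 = (n - 4)*(n - 3)*(n - 1)*(n + 4)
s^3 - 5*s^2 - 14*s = s*(s - 7)*(s + 2)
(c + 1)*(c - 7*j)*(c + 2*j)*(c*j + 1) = c^4*j - 5*c^3*j^2 + c^3*j + c^3 - 14*c^2*j^3 - 5*c^2*j^2 - 5*c^2*j + c^2 - 14*c*j^3 - 14*c*j^2 - 5*c*j - 14*j^2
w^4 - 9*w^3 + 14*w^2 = w^2*(w - 7)*(w - 2)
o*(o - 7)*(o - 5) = o^3 - 12*o^2 + 35*o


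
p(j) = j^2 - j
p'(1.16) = 1.32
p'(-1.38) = -3.76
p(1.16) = 0.19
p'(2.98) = 4.96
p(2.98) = 5.90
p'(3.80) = 6.60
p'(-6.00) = -13.00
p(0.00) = 0.00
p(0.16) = -0.13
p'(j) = 2*j - 1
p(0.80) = -0.16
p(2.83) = 5.18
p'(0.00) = -1.00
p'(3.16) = 5.32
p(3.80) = 10.64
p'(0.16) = -0.68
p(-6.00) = 42.00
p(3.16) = 6.83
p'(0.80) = 0.60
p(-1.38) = 3.28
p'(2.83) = 4.66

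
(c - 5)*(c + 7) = c^2 + 2*c - 35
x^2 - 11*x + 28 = (x - 7)*(x - 4)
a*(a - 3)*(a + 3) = a^3 - 9*a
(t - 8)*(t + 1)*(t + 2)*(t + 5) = t^4 - 47*t^2 - 126*t - 80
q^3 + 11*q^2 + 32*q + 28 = (q + 2)^2*(q + 7)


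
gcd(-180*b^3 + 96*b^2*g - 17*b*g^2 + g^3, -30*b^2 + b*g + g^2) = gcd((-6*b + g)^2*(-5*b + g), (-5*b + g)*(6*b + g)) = 5*b - g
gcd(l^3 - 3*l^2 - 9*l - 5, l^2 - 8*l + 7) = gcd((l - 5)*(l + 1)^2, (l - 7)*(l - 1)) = 1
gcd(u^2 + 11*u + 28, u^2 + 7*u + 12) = u + 4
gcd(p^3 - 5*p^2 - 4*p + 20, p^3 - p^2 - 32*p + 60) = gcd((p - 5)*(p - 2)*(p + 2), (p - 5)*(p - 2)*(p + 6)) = p^2 - 7*p + 10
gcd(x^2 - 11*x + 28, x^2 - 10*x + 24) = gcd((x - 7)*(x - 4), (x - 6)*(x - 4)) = x - 4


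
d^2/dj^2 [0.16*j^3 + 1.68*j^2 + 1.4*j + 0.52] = 0.96*j + 3.36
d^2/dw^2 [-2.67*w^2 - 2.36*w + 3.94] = -5.34000000000000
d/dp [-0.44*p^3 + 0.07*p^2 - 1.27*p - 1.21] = -1.32*p^2 + 0.14*p - 1.27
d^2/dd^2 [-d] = 0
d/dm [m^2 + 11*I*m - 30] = 2*m + 11*I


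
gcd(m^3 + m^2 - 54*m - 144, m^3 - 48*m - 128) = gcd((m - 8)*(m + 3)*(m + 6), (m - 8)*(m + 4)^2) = m - 8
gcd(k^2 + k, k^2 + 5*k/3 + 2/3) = k + 1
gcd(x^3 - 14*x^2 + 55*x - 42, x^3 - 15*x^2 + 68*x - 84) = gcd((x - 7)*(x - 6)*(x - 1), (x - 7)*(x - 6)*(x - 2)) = x^2 - 13*x + 42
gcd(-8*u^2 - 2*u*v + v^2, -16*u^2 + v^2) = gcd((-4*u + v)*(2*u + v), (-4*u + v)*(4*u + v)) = 4*u - v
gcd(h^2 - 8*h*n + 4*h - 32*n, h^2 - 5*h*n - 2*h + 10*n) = 1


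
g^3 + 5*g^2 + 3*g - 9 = (g - 1)*(g + 3)^2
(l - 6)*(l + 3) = l^2 - 3*l - 18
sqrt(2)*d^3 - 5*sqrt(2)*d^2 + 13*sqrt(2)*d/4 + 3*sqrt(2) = (d - 4)*(d - 3/2)*(sqrt(2)*d + sqrt(2)/2)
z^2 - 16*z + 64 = (z - 8)^2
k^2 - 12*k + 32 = (k - 8)*(k - 4)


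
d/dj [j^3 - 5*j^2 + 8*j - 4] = 3*j^2 - 10*j + 8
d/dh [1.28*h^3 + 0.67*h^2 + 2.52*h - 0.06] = 3.84*h^2 + 1.34*h + 2.52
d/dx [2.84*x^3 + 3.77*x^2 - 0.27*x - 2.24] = 8.52*x^2 + 7.54*x - 0.27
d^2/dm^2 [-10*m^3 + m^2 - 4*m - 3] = 2 - 60*m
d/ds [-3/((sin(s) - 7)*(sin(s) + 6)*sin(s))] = 3*(3*cos(s) - 2/tan(s) - 42*cos(s)/sin(s)^2)/((sin(s) - 7)^2*(sin(s) + 6)^2)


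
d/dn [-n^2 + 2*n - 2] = 2 - 2*n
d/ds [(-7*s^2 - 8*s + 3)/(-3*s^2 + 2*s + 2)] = 2*(-19*s^2 - 5*s - 11)/(9*s^4 - 12*s^3 - 8*s^2 + 8*s + 4)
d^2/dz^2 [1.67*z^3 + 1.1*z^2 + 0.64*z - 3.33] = 10.02*z + 2.2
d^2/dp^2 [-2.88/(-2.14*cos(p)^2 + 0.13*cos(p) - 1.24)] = (-52.756992*(1 - cos(p)^2)^2 + 2.403648*cos(p)^3 + 4.14230400000001*cos(p)^2 - 5.271552*cos(p) + 37.5696)/(2.14*cos(p)^2 - 0.13*cos(p) + 1.24)^3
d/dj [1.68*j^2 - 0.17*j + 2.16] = 3.36*j - 0.17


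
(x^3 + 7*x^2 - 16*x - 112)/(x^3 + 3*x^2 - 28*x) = (x + 4)/x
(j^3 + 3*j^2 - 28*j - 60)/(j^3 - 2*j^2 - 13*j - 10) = (j + 6)/(j + 1)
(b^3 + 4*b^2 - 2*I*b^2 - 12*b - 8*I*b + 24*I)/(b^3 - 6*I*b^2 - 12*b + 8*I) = (b^2 + 4*b - 12)/(b^2 - 4*I*b - 4)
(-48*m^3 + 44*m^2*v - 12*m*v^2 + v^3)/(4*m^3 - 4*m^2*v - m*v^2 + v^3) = (24*m^2 - 10*m*v + v^2)/(-2*m^2 + m*v + v^2)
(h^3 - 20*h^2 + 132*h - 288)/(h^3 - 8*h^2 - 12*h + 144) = (h - 8)/(h + 4)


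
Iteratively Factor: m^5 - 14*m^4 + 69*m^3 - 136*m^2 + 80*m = (m - 4)*(m^4 - 10*m^3 + 29*m^2 - 20*m) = (m - 5)*(m - 4)*(m^3 - 5*m^2 + 4*m) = (m - 5)*(m - 4)*(m - 1)*(m^2 - 4*m) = (m - 5)*(m - 4)^2*(m - 1)*(m)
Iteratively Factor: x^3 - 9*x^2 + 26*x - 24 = (x - 3)*(x^2 - 6*x + 8) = (x - 4)*(x - 3)*(x - 2)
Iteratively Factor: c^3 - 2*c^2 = (c)*(c^2 - 2*c) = c^2*(c - 2)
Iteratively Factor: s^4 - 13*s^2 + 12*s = (s - 3)*(s^3 + 3*s^2 - 4*s) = s*(s - 3)*(s^2 + 3*s - 4) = s*(s - 3)*(s + 4)*(s - 1)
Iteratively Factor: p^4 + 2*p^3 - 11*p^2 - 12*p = (p + 4)*(p^3 - 2*p^2 - 3*p) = (p + 1)*(p + 4)*(p^2 - 3*p) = p*(p + 1)*(p + 4)*(p - 3)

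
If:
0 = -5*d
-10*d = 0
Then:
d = 0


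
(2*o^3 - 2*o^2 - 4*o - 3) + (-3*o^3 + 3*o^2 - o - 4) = -o^3 + o^2 - 5*o - 7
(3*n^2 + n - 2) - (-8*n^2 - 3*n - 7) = 11*n^2 + 4*n + 5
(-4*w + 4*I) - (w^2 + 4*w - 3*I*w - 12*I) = -w^2 - 8*w + 3*I*w + 16*I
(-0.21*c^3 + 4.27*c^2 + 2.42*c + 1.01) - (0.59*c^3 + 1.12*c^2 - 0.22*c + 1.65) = -0.8*c^3 + 3.15*c^2 + 2.64*c - 0.64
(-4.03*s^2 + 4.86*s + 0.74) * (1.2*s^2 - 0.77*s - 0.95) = -4.836*s^4 + 8.9351*s^3 + 0.974299999999999*s^2 - 5.1868*s - 0.703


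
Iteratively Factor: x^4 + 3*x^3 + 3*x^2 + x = (x + 1)*(x^3 + 2*x^2 + x) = x*(x + 1)*(x^2 + 2*x + 1) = x*(x + 1)^2*(x + 1)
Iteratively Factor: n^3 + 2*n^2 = (n + 2)*(n^2) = n*(n + 2)*(n)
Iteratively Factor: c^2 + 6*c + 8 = (c + 2)*(c + 4)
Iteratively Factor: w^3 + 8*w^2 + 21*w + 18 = (w + 3)*(w^2 + 5*w + 6) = (w + 2)*(w + 3)*(w + 3)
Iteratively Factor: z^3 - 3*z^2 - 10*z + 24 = (z - 2)*(z^2 - z - 12) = (z - 4)*(z - 2)*(z + 3)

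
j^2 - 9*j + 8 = (j - 8)*(j - 1)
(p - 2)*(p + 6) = p^2 + 4*p - 12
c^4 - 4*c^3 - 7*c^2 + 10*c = c*(c - 5)*(c - 1)*(c + 2)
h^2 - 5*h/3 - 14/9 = (h - 7/3)*(h + 2/3)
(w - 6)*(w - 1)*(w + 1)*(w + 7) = w^4 + w^3 - 43*w^2 - w + 42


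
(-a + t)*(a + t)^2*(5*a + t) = -5*a^4 - 6*a^3*t + 4*a^2*t^2 + 6*a*t^3 + t^4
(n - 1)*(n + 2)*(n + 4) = n^3 + 5*n^2 + 2*n - 8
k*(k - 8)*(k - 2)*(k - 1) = k^4 - 11*k^3 + 26*k^2 - 16*k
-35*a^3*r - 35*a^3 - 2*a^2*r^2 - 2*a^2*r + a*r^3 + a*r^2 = (-7*a + r)*(5*a + r)*(a*r + a)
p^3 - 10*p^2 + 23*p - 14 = (p - 7)*(p - 2)*(p - 1)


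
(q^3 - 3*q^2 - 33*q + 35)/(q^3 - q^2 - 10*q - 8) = (-q^3 + 3*q^2 + 33*q - 35)/(-q^3 + q^2 + 10*q + 8)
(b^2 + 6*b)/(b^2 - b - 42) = b/(b - 7)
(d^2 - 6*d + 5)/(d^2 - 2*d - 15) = (d - 1)/(d + 3)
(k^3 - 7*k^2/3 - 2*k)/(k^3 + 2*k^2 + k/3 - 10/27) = 9*k*(k - 3)/(9*k^2 + 12*k - 5)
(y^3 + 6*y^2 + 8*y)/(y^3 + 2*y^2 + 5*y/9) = 9*(y^2 + 6*y + 8)/(9*y^2 + 18*y + 5)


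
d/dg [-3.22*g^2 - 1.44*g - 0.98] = -6.44*g - 1.44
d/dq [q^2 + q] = 2*q + 1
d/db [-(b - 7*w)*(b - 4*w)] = -2*b + 11*w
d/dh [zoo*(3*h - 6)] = zoo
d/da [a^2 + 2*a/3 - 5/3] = 2*a + 2/3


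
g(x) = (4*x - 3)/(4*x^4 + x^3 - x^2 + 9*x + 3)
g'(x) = (4*x - 3)*(-16*x^3 - 3*x^2 + 2*x - 9)/(4*x^4 + x^3 - x^2 + 9*x + 3)^2 + 4/(4*x^4 + x^3 - x^2 + 9*x + 3) = (16*x^4 + 4*x^3 - 4*x^2 + 36*x - (4*x - 3)*(16*x^3 + 3*x^2 - 2*x + 9) + 12)/(4*x^4 + x^3 - x^2 + 9*x + 3)^2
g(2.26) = 0.05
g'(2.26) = -0.04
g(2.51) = 0.04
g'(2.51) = -0.03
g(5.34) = 0.01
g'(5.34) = -0.00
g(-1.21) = 3.07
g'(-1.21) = -16.66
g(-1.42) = -5.41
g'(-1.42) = -91.74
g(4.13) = 0.01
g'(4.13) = -0.01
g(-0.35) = 17.23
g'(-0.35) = 617.41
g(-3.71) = -0.03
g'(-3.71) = -0.02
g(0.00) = -1.00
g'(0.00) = 4.33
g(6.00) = 0.00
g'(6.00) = 0.00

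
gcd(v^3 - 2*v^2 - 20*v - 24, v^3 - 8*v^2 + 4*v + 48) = v^2 - 4*v - 12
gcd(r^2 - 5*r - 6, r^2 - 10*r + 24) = r - 6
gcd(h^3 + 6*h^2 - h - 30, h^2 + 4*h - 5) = h + 5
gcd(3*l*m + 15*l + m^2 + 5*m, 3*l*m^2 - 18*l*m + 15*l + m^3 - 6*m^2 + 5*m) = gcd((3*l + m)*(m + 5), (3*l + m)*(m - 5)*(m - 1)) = 3*l + m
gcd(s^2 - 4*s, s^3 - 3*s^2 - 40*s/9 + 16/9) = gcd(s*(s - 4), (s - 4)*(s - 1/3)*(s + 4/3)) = s - 4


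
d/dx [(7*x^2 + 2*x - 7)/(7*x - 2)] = (49*x^2 - 28*x + 45)/(49*x^2 - 28*x + 4)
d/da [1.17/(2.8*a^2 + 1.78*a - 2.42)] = (-6.552*a - 2.0826)/(2.8*a^2 + 1.78*a - 2.42)^2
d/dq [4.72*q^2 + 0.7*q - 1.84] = 9.44*q + 0.7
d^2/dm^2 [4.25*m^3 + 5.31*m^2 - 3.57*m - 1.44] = 25.5*m + 10.62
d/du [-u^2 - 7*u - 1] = -2*u - 7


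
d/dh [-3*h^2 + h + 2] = 1 - 6*h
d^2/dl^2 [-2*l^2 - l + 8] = -4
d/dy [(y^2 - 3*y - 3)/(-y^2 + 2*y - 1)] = (-y - 9)/(y^3 - 3*y^2 + 3*y - 1)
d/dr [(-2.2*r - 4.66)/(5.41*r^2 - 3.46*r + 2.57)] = (11.902*r^2 + 50.4212*r - 21.7776)/(29.2681*r^4 - 37.4372*r^3 + 39.779*r^2 - 17.7844*r + 6.6049)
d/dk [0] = 0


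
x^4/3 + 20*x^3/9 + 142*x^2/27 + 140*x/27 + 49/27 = (x/3 + 1/3)*(x + 1)*(x + 7/3)^2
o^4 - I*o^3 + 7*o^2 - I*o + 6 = (o - 3*I)*(o - I)*(o + I)*(o + 2*I)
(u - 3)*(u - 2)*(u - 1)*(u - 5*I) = u^4 - 6*u^3 - 5*I*u^3 + 11*u^2 + 30*I*u^2 - 6*u - 55*I*u + 30*I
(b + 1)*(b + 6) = b^2 + 7*b + 6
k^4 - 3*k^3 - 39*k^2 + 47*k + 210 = (k - 7)*(k - 3)*(k + 2)*(k + 5)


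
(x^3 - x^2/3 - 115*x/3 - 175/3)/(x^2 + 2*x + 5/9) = 3*(x^2 - 2*x - 35)/(3*x + 1)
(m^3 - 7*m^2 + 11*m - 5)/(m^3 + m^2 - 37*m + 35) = (m - 1)/(m + 7)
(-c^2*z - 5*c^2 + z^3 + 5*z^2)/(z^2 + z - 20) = (-c^2 + z^2)/(z - 4)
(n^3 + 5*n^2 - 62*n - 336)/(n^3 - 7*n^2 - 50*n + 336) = (n + 6)/(n - 6)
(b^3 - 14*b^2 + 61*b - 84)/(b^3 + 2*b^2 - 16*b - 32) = (b^2 - 10*b + 21)/(b^2 + 6*b + 8)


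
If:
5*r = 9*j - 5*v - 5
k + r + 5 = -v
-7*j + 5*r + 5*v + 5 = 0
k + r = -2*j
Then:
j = 0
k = -4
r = 4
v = -5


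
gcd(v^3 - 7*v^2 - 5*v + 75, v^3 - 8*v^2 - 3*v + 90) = v^2 - 2*v - 15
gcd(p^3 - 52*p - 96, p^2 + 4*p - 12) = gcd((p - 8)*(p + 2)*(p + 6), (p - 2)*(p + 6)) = p + 6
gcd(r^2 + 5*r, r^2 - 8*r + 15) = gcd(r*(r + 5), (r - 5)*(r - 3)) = 1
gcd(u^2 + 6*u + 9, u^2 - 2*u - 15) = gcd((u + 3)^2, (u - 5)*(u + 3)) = u + 3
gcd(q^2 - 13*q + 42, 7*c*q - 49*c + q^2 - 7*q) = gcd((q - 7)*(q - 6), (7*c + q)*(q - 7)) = q - 7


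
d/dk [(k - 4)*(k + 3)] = 2*k - 1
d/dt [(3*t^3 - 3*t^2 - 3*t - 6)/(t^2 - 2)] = 3*(t^4 - 5*t^2 + 8*t + 2)/(t^4 - 4*t^2 + 4)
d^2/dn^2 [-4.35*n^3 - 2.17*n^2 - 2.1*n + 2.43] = -26.1*n - 4.34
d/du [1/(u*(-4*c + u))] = (u*(-4*c + u) + (4*c - u)^2)/(u^2*(4*c - u)^3)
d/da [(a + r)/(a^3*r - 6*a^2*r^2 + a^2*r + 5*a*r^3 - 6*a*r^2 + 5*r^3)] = (a^3 - 6*a^2*r + a^2 + 5*a*r^2 - 6*a*r + 5*r^2 - (a + r)*(3*a^2 - 12*a*r + 2*a + 5*r^2 - 6*r))/(r*(a^3 - 6*a^2*r + a^2 + 5*a*r^2 - 6*a*r + 5*r^2)^2)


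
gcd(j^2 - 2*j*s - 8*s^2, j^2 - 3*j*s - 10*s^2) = j + 2*s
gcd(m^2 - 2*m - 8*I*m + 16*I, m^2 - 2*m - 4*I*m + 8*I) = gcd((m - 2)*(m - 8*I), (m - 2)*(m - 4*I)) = m - 2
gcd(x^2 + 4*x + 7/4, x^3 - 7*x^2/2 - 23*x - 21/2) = x + 1/2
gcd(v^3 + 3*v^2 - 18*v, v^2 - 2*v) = v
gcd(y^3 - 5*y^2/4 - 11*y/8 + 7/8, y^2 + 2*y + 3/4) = 1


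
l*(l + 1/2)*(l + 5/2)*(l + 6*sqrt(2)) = l^4 + 3*l^3 + 6*sqrt(2)*l^3 + 5*l^2/4 + 18*sqrt(2)*l^2 + 15*sqrt(2)*l/2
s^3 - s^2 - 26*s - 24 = (s - 6)*(s + 1)*(s + 4)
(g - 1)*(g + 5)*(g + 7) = g^3 + 11*g^2 + 23*g - 35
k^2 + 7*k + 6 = (k + 1)*(k + 6)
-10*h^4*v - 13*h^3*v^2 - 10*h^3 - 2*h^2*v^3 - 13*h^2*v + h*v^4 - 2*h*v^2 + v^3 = (-5*h + v)*(h + v)*(2*h + v)*(h*v + 1)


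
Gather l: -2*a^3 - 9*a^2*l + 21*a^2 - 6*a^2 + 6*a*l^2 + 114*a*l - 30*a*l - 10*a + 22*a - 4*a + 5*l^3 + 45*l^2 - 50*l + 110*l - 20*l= -2*a^3 + 15*a^2 + 8*a + 5*l^3 + l^2*(6*a + 45) + l*(-9*a^2 + 84*a + 40)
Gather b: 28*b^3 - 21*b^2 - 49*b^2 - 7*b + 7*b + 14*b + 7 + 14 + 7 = 28*b^3 - 70*b^2 + 14*b + 28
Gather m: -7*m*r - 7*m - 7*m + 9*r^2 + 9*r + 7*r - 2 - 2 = m*(-7*r - 14) + 9*r^2 + 16*r - 4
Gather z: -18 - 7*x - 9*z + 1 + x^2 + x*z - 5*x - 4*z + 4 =x^2 - 12*x + z*(x - 13) - 13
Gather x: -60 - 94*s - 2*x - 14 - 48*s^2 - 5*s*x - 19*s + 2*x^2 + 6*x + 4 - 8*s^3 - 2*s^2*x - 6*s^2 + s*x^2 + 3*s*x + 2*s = -8*s^3 - 54*s^2 - 111*s + x^2*(s + 2) + x*(-2*s^2 - 2*s + 4) - 70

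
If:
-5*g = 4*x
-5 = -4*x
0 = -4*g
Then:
No Solution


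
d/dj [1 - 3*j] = -3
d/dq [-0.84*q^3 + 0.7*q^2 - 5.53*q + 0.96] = -2.52*q^2 + 1.4*q - 5.53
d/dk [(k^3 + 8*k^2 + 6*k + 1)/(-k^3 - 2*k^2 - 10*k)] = (6*k^4 - 8*k^3 - 65*k^2 + 4*k + 10)/(k^2*(k^4 + 4*k^3 + 24*k^2 + 40*k + 100))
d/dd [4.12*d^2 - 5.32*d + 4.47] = 8.24*d - 5.32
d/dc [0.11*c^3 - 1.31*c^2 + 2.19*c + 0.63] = 0.33*c^2 - 2.62*c + 2.19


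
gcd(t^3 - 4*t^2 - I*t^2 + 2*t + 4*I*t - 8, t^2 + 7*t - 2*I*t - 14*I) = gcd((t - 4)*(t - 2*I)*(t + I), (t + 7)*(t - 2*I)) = t - 2*I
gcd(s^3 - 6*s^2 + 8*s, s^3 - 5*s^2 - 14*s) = s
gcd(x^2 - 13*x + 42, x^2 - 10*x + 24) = x - 6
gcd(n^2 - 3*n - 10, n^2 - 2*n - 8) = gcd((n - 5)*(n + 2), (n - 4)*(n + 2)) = n + 2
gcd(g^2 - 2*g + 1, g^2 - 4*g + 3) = g - 1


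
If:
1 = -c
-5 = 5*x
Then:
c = -1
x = -1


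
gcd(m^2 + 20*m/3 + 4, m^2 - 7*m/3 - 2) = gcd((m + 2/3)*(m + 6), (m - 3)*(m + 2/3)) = m + 2/3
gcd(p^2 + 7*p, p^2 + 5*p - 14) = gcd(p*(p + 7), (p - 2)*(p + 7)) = p + 7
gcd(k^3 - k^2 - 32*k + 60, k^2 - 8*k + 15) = k - 5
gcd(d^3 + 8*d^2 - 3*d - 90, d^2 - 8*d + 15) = d - 3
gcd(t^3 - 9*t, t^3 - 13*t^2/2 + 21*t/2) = t^2 - 3*t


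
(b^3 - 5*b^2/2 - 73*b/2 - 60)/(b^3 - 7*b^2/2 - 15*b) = (b^2 - 5*b - 24)/(b*(b - 6))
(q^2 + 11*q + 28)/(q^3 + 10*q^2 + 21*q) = (q + 4)/(q*(q + 3))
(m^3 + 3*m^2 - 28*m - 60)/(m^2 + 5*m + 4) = (m^3 + 3*m^2 - 28*m - 60)/(m^2 + 5*m + 4)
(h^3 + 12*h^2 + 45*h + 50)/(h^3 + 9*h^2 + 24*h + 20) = (h + 5)/(h + 2)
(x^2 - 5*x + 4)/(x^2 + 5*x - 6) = (x - 4)/(x + 6)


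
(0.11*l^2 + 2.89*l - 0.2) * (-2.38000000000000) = -0.2618*l^2 - 6.8782*l + 0.476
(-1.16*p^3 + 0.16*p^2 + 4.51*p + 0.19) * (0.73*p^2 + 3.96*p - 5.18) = -0.8468*p^5 - 4.4768*p^4 + 9.9347*p^3 + 17.1695*p^2 - 22.6094*p - 0.9842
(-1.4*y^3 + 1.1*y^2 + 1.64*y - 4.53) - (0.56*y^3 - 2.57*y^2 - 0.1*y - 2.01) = -1.96*y^3 + 3.67*y^2 + 1.74*y - 2.52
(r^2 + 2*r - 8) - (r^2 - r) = 3*r - 8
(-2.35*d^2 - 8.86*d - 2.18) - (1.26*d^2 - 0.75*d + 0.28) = -3.61*d^2 - 8.11*d - 2.46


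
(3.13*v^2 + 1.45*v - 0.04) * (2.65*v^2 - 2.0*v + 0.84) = 8.2945*v^4 - 2.4175*v^3 - 0.3768*v^2 + 1.298*v - 0.0336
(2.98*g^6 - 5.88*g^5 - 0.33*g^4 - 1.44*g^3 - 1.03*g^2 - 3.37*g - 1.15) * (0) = 0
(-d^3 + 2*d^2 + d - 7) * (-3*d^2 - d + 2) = 3*d^5 - 5*d^4 - 7*d^3 + 24*d^2 + 9*d - 14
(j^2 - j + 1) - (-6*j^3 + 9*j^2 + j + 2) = 6*j^3 - 8*j^2 - 2*j - 1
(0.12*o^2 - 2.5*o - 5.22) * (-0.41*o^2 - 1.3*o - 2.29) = -0.0492*o^4 + 0.869*o^3 + 5.1154*o^2 + 12.511*o + 11.9538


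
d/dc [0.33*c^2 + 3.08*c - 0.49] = 0.66*c + 3.08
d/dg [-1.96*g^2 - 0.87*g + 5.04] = -3.92*g - 0.87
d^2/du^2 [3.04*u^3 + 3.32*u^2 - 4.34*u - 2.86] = 18.24*u + 6.64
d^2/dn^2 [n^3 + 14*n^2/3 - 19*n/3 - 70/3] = 6*n + 28/3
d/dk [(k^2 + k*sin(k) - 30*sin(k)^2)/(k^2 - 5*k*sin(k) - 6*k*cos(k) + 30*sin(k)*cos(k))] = 6*(sqrt(2)*k*cos(k + pi/4) - sqrt(2)*sin(k + pi/4) - 6)/(k - 6*cos(k))^2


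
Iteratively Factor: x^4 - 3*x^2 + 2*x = (x + 2)*(x^3 - 2*x^2 + x) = x*(x + 2)*(x^2 - 2*x + 1) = x*(x - 1)*(x + 2)*(x - 1)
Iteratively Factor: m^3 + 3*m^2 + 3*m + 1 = (m + 1)*(m^2 + 2*m + 1) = (m + 1)^2*(m + 1)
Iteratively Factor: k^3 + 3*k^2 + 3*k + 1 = (k + 1)*(k^2 + 2*k + 1) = (k + 1)^2*(k + 1)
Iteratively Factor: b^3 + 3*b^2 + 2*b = (b + 1)*(b^2 + 2*b) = b*(b + 1)*(b + 2)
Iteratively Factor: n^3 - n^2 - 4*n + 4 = (n - 1)*(n^2 - 4) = (n - 2)*(n - 1)*(n + 2)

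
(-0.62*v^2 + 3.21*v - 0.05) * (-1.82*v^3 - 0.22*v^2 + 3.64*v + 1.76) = 1.1284*v^5 - 5.7058*v^4 - 2.872*v^3 + 10.6042*v^2 + 5.4676*v - 0.088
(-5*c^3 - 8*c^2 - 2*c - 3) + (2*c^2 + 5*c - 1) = -5*c^3 - 6*c^2 + 3*c - 4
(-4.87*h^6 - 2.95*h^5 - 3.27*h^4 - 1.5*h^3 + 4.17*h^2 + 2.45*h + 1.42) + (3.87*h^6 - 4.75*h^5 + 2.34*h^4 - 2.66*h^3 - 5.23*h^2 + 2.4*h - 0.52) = -1.0*h^6 - 7.7*h^5 - 0.93*h^4 - 4.16*h^3 - 1.06*h^2 + 4.85*h + 0.9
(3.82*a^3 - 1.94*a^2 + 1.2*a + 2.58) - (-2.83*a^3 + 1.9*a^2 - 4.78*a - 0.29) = 6.65*a^3 - 3.84*a^2 + 5.98*a + 2.87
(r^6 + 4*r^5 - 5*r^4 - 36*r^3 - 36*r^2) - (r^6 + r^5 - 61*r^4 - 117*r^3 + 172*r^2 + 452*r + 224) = 3*r^5 + 56*r^4 + 81*r^3 - 208*r^2 - 452*r - 224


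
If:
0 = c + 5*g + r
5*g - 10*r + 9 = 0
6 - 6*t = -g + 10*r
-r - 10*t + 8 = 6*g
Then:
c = 1992/5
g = -363/5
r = -177/5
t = 479/10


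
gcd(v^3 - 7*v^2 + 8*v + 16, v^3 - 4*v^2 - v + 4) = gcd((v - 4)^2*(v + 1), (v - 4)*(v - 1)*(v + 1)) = v^2 - 3*v - 4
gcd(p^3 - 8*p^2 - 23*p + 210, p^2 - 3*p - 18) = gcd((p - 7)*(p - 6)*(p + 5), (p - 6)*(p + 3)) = p - 6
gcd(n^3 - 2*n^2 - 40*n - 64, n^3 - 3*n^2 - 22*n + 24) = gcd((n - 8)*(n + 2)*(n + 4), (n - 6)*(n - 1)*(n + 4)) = n + 4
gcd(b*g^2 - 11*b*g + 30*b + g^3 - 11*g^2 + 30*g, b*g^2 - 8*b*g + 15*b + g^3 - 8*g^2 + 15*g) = b*g - 5*b + g^2 - 5*g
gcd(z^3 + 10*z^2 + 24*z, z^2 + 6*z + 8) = z + 4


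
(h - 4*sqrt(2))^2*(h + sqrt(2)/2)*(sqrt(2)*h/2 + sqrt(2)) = sqrt(2)*h^4/2 - 15*h^3/2 + sqrt(2)*h^3 - 15*h^2 + 12*sqrt(2)*h^2 + 16*h + 24*sqrt(2)*h + 32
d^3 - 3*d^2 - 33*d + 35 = (d - 7)*(d - 1)*(d + 5)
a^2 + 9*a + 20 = (a + 4)*(a + 5)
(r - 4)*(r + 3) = r^2 - r - 12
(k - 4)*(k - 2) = k^2 - 6*k + 8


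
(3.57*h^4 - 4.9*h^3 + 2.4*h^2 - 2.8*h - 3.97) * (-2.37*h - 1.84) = -8.4609*h^5 + 5.0442*h^4 + 3.328*h^3 + 2.22*h^2 + 14.5609*h + 7.3048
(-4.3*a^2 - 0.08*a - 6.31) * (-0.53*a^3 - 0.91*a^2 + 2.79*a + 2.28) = 2.279*a^5 + 3.9554*a^4 - 8.5799*a^3 - 4.2851*a^2 - 17.7873*a - 14.3868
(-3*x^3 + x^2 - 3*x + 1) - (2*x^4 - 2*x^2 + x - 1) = -2*x^4 - 3*x^3 + 3*x^2 - 4*x + 2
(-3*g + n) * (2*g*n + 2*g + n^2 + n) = -6*g^2*n - 6*g^2 - g*n^2 - g*n + n^3 + n^2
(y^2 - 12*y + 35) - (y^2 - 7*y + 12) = 23 - 5*y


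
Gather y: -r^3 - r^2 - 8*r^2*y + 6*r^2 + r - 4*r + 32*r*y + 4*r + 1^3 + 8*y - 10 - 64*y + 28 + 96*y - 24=-r^3 + 5*r^2 + r + y*(-8*r^2 + 32*r + 40) - 5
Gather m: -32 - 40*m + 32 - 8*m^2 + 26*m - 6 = -8*m^2 - 14*m - 6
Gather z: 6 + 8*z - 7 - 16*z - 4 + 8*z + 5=0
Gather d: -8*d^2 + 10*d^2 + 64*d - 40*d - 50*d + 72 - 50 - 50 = 2*d^2 - 26*d - 28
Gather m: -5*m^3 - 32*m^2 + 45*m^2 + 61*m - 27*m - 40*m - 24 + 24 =-5*m^3 + 13*m^2 - 6*m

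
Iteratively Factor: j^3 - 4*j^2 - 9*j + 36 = (j + 3)*(j^2 - 7*j + 12) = (j - 4)*(j + 3)*(j - 3)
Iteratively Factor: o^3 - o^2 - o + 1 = (o - 1)*(o^2 - 1) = (o - 1)^2*(o + 1)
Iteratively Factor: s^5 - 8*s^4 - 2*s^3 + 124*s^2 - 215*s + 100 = (s - 1)*(s^4 - 7*s^3 - 9*s^2 + 115*s - 100) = (s - 5)*(s - 1)*(s^3 - 2*s^2 - 19*s + 20) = (s - 5)^2*(s - 1)*(s^2 + 3*s - 4) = (s - 5)^2*(s - 1)*(s + 4)*(s - 1)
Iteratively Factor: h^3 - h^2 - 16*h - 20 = (h + 2)*(h^2 - 3*h - 10) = (h - 5)*(h + 2)*(h + 2)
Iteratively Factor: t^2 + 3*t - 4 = (t + 4)*(t - 1)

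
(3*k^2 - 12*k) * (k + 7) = 3*k^3 + 9*k^2 - 84*k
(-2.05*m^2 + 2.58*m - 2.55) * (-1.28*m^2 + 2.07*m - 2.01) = 2.624*m^4 - 7.5459*m^3 + 12.7251*m^2 - 10.4643*m + 5.1255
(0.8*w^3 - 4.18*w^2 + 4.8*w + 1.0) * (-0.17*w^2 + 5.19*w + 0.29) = -0.136*w^5 + 4.8626*w^4 - 22.2782*w^3 + 23.5298*w^2 + 6.582*w + 0.29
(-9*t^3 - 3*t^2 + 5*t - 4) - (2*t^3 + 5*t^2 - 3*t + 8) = -11*t^3 - 8*t^2 + 8*t - 12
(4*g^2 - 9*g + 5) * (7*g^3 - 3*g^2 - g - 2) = 28*g^5 - 75*g^4 + 58*g^3 - 14*g^2 + 13*g - 10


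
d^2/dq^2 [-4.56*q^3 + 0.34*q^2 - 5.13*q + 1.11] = 0.68 - 27.36*q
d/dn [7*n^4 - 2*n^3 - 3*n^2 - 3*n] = 28*n^3 - 6*n^2 - 6*n - 3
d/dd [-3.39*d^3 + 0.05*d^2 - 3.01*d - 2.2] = -10.17*d^2 + 0.1*d - 3.01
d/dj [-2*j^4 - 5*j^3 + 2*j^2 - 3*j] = -8*j^3 - 15*j^2 + 4*j - 3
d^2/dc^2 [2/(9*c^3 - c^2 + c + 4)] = 4*((1 - 27*c)*(9*c^3 - c^2 + c + 4) + (27*c^2 - 2*c + 1)^2)/(9*c^3 - c^2 + c + 4)^3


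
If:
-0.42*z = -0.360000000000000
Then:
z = 0.86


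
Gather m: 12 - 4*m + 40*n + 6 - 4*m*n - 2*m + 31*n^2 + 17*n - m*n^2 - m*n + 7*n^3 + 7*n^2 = m*(-n^2 - 5*n - 6) + 7*n^3 + 38*n^2 + 57*n + 18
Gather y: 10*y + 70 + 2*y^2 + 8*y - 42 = 2*y^2 + 18*y + 28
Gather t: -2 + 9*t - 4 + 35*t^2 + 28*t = 35*t^2 + 37*t - 6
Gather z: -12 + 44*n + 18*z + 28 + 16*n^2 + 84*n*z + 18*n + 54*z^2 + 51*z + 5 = 16*n^2 + 62*n + 54*z^2 + z*(84*n + 69) + 21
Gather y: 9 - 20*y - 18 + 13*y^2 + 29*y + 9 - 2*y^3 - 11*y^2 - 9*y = -2*y^3 + 2*y^2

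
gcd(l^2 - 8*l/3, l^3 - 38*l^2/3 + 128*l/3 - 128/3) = l - 8/3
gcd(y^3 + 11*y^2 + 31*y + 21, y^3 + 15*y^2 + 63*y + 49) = y^2 + 8*y + 7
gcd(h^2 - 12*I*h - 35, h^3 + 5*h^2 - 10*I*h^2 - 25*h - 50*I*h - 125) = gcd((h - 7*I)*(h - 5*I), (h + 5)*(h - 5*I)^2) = h - 5*I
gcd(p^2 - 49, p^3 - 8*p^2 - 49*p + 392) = p^2 - 49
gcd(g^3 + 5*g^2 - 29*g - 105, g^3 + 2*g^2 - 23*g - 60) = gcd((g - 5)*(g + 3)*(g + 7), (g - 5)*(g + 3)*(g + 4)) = g^2 - 2*g - 15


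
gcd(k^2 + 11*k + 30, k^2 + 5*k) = k + 5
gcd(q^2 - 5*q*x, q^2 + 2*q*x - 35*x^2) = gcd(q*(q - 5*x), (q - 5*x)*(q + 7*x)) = -q + 5*x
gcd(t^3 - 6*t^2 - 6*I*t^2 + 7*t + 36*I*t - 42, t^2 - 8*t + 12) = t - 6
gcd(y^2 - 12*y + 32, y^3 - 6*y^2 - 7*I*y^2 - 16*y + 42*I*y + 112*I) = y - 8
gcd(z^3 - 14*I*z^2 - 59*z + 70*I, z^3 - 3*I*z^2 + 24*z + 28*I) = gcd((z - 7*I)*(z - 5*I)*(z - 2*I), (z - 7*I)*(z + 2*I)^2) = z - 7*I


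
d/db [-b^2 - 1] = -2*b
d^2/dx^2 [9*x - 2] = 0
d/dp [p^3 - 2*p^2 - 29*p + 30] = 3*p^2 - 4*p - 29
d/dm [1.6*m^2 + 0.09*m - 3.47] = 3.2*m + 0.09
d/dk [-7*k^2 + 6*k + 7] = 6 - 14*k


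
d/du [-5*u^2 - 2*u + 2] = -10*u - 2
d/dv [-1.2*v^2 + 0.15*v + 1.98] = 0.15 - 2.4*v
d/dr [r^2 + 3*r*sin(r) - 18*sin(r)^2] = 3*r*cos(r) + 2*r + 3*sin(r) - 18*sin(2*r)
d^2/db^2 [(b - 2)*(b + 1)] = 2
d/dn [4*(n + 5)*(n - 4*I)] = 8*n + 20 - 16*I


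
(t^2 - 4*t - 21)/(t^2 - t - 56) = (-t^2 + 4*t + 21)/(-t^2 + t + 56)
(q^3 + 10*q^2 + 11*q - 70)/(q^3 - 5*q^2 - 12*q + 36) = (q^2 + 12*q + 35)/(q^2 - 3*q - 18)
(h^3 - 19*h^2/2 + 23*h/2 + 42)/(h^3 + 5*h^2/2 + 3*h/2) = (h^2 - 11*h + 28)/(h*(h + 1))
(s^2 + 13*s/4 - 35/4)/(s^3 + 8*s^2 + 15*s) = (s - 7/4)/(s*(s + 3))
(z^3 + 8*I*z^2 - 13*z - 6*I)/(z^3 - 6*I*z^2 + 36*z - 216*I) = (z^2 + 2*I*z - 1)/(z^2 - 12*I*z - 36)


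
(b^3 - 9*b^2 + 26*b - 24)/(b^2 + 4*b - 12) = (b^2 - 7*b + 12)/(b + 6)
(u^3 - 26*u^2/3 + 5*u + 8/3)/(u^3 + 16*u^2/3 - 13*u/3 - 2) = (u - 8)/(u + 6)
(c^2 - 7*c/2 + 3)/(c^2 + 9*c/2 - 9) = (c - 2)/(c + 6)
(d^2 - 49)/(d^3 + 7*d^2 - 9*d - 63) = (d - 7)/(d^2 - 9)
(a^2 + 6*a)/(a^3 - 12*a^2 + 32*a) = (a + 6)/(a^2 - 12*a + 32)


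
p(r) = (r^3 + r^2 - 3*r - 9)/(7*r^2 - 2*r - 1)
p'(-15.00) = 0.14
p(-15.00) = -1.94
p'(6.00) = 0.17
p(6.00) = 0.94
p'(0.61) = 450.39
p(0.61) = -26.59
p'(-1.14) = -1.09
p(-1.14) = -0.56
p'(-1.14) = -1.09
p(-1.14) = -0.56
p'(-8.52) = 0.14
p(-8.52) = -1.01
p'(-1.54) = -0.33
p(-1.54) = -0.30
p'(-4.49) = 0.13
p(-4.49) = -0.44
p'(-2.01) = -0.05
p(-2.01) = -0.23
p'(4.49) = 0.19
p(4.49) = 0.67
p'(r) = (2 - 14*r)*(r^3 + r^2 - 3*r - 9)/(7*r^2 - 2*r - 1)^2 + (3*r^2 + 2*r - 3)/(7*r^2 - 2*r - 1) = (7*r^4 - 4*r^3 + 16*r^2 + 124*r - 15)/(49*r^4 - 28*r^3 - 10*r^2 + 4*r + 1)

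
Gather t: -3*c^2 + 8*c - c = -3*c^2 + 7*c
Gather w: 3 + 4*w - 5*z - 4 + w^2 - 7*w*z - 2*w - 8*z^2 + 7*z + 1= w^2 + w*(2 - 7*z) - 8*z^2 + 2*z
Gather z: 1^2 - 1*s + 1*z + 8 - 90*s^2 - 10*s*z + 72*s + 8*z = -90*s^2 + 71*s + z*(9 - 10*s) + 9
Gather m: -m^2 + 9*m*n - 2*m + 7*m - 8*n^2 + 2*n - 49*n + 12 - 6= -m^2 + m*(9*n + 5) - 8*n^2 - 47*n + 6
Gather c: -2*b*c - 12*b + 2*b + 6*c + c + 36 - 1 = -10*b + c*(7 - 2*b) + 35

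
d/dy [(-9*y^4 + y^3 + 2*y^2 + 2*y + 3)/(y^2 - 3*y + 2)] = (-18*y^5 + 82*y^4 - 78*y^3 - 2*y^2 + 2*y + 13)/(y^4 - 6*y^3 + 13*y^2 - 12*y + 4)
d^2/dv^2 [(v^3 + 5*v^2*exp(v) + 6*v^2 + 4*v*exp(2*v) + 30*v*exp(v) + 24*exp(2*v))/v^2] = (5*v^4 + 16*v^3*exp(v) + 30*v^3 + 80*v^2*exp(v) - 60*v^2 - 184*v*exp(v) + 60*v + 144*exp(v))*exp(v)/v^4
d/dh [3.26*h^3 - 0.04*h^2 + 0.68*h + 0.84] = 9.78*h^2 - 0.08*h + 0.68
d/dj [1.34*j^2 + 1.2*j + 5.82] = 2.68*j + 1.2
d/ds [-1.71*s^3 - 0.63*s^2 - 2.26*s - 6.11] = -5.13*s^2 - 1.26*s - 2.26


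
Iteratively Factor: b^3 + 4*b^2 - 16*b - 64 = (b - 4)*(b^2 + 8*b + 16) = (b - 4)*(b + 4)*(b + 4)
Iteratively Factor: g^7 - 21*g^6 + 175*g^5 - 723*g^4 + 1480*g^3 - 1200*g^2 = (g - 3)*(g^6 - 18*g^5 + 121*g^4 - 360*g^3 + 400*g^2) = g*(g - 3)*(g^5 - 18*g^4 + 121*g^3 - 360*g^2 + 400*g) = g^2*(g - 3)*(g^4 - 18*g^3 + 121*g^2 - 360*g + 400) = g^2*(g - 5)*(g - 3)*(g^3 - 13*g^2 + 56*g - 80) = g^2*(g - 5)*(g - 4)*(g - 3)*(g^2 - 9*g + 20) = g^2*(g - 5)*(g - 4)^2*(g - 3)*(g - 5)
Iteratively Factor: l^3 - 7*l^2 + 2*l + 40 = (l + 2)*(l^2 - 9*l + 20) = (l - 4)*(l + 2)*(l - 5)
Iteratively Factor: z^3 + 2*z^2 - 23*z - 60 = (z - 5)*(z^2 + 7*z + 12) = (z - 5)*(z + 4)*(z + 3)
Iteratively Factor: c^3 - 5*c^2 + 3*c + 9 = (c - 3)*(c^2 - 2*c - 3) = (c - 3)^2*(c + 1)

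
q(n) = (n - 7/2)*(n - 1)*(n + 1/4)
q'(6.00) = 59.38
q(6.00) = 78.12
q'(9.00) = 168.88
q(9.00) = 407.00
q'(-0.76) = 10.57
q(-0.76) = -3.82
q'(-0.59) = 8.43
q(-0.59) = -2.21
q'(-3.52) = 69.47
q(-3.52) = -103.76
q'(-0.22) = 4.39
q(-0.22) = 0.14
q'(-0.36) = 5.82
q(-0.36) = -0.58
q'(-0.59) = 8.43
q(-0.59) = -2.21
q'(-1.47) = 21.35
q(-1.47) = -14.98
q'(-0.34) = 5.61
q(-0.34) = -0.46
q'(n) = (n - 7/2)*(n - 1) + (n - 7/2)*(n + 1/4) + (n - 1)*(n + 1/4) = 3*n^2 - 17*n/2 + 19/8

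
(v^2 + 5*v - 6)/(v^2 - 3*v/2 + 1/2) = 2*(v + 6)/(2*v - 1)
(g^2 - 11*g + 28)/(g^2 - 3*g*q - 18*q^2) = (-g^2 + 11*g - 28)/(-g^2 + 3*g*q + 18*q^2)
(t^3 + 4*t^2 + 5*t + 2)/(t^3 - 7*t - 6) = (t + 1)/(t - 3)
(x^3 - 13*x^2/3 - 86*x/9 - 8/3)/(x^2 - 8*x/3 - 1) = (x^2 - 14*x/3 - 8)/(x - 3)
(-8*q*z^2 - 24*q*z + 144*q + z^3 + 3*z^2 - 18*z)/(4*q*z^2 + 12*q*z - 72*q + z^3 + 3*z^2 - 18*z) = (-8*q + z)/(4*q + z)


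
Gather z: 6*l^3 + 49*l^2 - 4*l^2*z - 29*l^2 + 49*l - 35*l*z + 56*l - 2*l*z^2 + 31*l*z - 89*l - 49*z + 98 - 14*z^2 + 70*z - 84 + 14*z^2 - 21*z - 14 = 6*l^3 + 20*l^2 - 2*l*z^2 + 16*l + z*(-4*l^2 - 4*l)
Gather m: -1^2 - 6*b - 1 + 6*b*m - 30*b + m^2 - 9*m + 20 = -36*b + m^2 + m*(6*b - 9) + 18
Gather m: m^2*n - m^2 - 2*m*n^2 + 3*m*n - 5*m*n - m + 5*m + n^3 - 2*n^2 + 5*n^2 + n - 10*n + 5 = m^2*(n - 1) + m*(-2*n^2 - 2*n + 4) + n^3 + 3*n^2 - 9*n + 5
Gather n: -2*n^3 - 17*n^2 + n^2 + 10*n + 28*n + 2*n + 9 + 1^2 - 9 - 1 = -2*n^3 - 16*n^2 + 40*n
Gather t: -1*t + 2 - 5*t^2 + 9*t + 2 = -5*t^2 + 8*t + 4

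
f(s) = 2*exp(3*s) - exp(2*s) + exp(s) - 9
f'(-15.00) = 0.00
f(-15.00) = -9.00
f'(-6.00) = 0.00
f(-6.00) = -9.00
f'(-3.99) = 0.02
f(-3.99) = -8.98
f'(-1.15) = 0.31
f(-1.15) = -8.72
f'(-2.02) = 0.11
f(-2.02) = -8.88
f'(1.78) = 1186.68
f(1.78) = 378.79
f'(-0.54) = 1.09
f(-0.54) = -8.36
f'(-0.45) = 1.38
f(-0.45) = -8.25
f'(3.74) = 444144.26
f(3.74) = 147476.41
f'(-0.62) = 0.89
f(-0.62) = -8.44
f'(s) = 6*exp(3*s) - 2*exp(2*s) + exp(s) = (6*exp(2*s) - 2*exp(s) + 1)*exp(s)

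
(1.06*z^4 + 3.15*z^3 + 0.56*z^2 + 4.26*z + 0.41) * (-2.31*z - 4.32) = -2.4486*z^5 - 11.8557*z^4 - 14.9016*z^3 - 12.2598*z^2 - 19.3503*z - 1.7712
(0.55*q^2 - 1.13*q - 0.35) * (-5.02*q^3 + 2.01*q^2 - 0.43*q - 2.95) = -2.761*q^5 + 6.7781*q^4 - 0.7508*q^3 - 1.8401*q^2 + 3.484*q + 1.0325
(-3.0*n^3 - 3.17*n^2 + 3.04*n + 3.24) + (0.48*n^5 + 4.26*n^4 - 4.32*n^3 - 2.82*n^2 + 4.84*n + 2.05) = 0.48*n^5 + 4.26*n^4 - 7.32*n^3 - 5.99*n^2 + 7.88*n + 5.29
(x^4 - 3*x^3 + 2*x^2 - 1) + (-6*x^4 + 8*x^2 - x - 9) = -5*x^4 - 3*x^3 + 10*x^2 - x - 10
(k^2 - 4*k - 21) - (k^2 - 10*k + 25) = 6*k - 46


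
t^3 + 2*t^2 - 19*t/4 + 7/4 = (t - 1)*(t - 1/2)*(t + 7/2)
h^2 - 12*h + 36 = (h - 6)^2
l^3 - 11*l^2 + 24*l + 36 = (l - 6)^2*(l + 1)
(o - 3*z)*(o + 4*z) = o^2 + o*z - 12*z^2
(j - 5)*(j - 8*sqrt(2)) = j^2 - 8*sqrt(2)*j - 5*j + 40*sqrt(2)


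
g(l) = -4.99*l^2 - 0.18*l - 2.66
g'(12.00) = -119.94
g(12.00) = -723.38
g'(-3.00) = 29.76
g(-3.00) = -47.03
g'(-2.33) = 23.07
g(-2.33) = -29.33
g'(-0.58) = 5.61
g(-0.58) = -4.23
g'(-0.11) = 0.92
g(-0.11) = -2.70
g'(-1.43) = 14.09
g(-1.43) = -12.61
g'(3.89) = -39.00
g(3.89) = -78.87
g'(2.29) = -23.03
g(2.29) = -29.24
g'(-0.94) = 9.20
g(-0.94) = -6.90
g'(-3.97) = 39.44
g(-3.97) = -80.59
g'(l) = -9.98*l - 0.18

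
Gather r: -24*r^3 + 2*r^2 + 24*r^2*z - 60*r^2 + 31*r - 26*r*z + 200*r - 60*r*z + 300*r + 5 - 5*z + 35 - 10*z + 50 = -24*r^3 + r^2*(24*z - 58) + r*(531 - 86*z) - 15*z + 90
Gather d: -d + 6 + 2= 8 - d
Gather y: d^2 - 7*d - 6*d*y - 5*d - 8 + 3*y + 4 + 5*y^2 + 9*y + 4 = d^2 - 12*d + 5*y^2 + y*(12 - 6*d)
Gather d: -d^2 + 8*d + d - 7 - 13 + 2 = -d^2 + 9*d - 18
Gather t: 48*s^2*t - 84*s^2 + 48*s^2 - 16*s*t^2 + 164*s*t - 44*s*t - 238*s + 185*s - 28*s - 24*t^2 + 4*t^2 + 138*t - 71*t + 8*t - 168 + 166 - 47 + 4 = -36*s^2 - 81*s + t^2*(-16*s - 20) + t*(48*s^2 + 120*s + 75) - 45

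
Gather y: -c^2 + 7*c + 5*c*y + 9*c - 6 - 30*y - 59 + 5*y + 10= -c^2 + 16*c + y*(5*c - 25) - 55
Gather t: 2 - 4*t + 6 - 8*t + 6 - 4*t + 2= 16 - 16*t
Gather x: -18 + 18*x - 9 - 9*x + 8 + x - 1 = 10*x - 20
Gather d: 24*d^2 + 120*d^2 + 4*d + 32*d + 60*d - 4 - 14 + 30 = 144*d^2 + 96*d + 12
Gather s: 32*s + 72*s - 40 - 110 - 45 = 104*s - 195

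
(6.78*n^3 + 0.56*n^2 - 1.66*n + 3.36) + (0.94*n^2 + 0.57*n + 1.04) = 6.78*n^3 + 1.5*n^2 - 1.09*n + 4.4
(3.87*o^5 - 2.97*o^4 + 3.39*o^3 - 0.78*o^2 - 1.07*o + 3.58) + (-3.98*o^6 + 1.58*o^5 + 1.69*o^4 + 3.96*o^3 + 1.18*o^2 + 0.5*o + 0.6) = -3.98*o^6 + 5.45*o^5 - 1.28*o^4 + 7.35*o^3 + 0.4*o^2 - 0.57*o + 4.18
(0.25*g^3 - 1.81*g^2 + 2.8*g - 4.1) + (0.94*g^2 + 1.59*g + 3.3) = 0.25*g^3 - 0.87*g^2 + 4.39*g - 0.8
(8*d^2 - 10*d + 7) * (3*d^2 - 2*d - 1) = 24*d^4 - 46*d^3 + 33*d^2 - 4*d - 7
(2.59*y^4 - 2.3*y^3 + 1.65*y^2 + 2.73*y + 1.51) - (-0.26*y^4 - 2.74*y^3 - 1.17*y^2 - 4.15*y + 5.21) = 2.85*y^4 + 0.44*y^3 + 2.82*y^2 + 6.88*y - 3.7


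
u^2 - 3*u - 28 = (u - 7)*(u + 4)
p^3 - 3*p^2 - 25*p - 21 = (p - 7)*(p + 1)*(p + 3)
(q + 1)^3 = q^3 + 3*q^2 + 3*q + 1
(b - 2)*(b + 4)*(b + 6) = b^3 + 8*b^2 + 4*b - 48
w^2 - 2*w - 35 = (w - 7)*(w + 5)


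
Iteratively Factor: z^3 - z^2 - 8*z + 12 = (z - 2)*(z^2 + z - 6) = (z - 2)*(z + 3)*(z - 2)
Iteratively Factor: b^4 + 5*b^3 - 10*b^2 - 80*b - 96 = (b - 4)*(b^3 + 9*b^2 + 26*b + 24) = (b - 4)*(b + 2)*(b^2 + 7*b + 12) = (b - 4)*(b + 2)*(b + 4)*(b + 3)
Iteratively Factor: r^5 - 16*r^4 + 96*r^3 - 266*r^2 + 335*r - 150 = (r - 5)*(r^4 - 11*r^3 + 41*r^2 - 61*r + 30) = (r - 5)*(r - 3)*(r^3 - 8*r^2 + 17*r - 10) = (r - 5)*(r - 3)*(r - 1)*(r^2 - 7*r + 10) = (r - 5)*(r - 3)*(r - 2)*(r - 1)*(r - 5)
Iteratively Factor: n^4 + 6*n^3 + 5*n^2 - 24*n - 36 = (n + 3)*(n^3 + 3*n^2 - 4*n - 12) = (n + 2)*(n + 3)*(n^2 + n - 6) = (n + 2)*(n + 3)^2*(n - 2)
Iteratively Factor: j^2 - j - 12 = (j - 4)*(j + 3)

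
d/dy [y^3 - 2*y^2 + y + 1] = 3*y^2 - 4*y + 1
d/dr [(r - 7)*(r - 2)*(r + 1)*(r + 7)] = 4*r^3 - 3*r^2 - 102*r + 49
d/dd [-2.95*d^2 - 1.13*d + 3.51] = -5.9*d - 1.13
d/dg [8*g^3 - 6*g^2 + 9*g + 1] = 24*g^2 - 12*g + 9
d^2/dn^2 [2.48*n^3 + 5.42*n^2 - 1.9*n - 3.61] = 14.88*n + 10.84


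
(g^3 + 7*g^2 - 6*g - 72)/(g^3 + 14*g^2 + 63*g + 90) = (g^2 + g - 12)/(g^2 + 8*g + 15)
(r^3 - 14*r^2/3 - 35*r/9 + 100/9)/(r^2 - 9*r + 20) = (r^2 + r/3 - 20/9)/(r - 4)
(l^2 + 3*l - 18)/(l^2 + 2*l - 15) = (l + 6)/(l + 5)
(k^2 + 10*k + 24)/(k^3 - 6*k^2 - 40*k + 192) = (k + 4)/(k^2 - 12*k + 32)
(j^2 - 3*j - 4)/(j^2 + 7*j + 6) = (j - 4)/(j + 6)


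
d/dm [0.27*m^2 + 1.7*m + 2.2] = 0.54*m + 1.7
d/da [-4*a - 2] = -4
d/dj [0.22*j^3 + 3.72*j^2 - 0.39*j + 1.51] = 0.66*j^2 + 7.44*j - 0.39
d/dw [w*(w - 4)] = 2*w - 4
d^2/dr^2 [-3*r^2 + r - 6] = -6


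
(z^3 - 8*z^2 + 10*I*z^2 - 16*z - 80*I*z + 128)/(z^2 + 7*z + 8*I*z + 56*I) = (z^2 + 2*z*(-4 + I) - 16*I)/(z + 7)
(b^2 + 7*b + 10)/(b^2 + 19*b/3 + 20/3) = 3*(b + 2)/(3*b + 4)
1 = 1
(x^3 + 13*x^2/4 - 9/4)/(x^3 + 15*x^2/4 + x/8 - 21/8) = 2*(x + 3)/(2*x + 7)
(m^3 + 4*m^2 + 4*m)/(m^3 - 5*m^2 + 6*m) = (m^2 + 4*m + 4)/(m^2 - 5*m + 6)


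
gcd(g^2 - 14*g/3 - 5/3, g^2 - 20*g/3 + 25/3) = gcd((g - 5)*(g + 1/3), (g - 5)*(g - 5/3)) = g - 5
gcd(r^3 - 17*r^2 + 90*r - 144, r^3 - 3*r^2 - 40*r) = r - 8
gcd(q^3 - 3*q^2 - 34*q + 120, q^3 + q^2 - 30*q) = q^2 + q - 30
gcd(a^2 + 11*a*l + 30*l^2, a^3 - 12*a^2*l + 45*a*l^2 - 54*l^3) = 1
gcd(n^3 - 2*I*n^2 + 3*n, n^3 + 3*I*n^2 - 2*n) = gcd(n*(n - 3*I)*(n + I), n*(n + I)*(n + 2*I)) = n^2 + I*n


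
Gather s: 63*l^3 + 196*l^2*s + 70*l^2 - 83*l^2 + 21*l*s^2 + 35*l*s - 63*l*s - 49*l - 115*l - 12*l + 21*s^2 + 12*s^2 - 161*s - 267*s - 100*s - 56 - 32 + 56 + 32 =63*l^3 - 13*l^2 - 176*l + s^2*(21*l + 33) + s*(196*l^2 - 28*l - 528)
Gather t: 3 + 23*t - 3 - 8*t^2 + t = -8*t^2 + 24*t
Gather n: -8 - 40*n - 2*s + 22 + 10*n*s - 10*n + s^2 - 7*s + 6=n*(10*s - 50) + s^2 - 9*s + 20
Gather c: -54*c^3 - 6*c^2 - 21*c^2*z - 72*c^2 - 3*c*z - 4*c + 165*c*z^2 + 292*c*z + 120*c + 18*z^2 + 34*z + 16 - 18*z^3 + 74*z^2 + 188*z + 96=-54*c^3 + c^2*(-21*z - 78) + c*(165*z^2 + 289*z + 116) - 18*z^3 + 92*z^2 + 222*z + 112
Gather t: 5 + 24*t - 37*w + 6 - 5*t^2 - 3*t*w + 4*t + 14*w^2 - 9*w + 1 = -5*t^2 + t*(28 - 3*w) + 14*w^2 - 46*w + 12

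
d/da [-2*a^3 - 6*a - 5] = -6*a^2 - 6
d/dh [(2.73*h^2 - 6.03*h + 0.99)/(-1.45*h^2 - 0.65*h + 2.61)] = (-10.518*h^2 + 17.1216*h - 15.0948)/(2.1025*h^4 + 1.885*h^3 - 7.1465*h^2 - 3.393*h + 6.8121)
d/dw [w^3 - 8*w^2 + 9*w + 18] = 3*w^2 - 16*w + 9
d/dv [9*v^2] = 18*v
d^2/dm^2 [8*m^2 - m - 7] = 16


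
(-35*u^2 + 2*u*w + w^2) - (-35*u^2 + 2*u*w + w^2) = 0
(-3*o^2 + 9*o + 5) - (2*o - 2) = -3*o^2 + 7*o + 7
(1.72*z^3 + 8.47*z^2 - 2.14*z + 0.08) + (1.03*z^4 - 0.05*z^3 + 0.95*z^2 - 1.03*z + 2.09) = 1.03*z^4 + 1.67*z^3 + 9.42*z^2 - 3.17*z + 2.17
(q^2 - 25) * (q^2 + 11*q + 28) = q^4 + 11*q^3 + 3*q^2 - 275*q - 700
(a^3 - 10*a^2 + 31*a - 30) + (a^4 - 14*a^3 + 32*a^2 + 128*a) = a^4 - 13*a^3 + 22*a^2 + 159*a - 30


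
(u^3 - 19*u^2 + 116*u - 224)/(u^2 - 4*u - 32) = (u^2 - 11*u + 28)/(u + 4)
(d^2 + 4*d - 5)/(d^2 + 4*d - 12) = (d^2 + 4*d - 5)/(d^2 + 4*d - 12)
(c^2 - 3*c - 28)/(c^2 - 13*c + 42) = (c + 4)/(c - 6)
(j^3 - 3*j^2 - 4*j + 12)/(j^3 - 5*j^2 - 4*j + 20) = (j - 3)/(j - 5)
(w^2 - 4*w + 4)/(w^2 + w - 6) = (w - 2)/(w + 3)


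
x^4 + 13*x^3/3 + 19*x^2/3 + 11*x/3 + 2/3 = (x + 1/3)*(x + 1)^2*(x + 2)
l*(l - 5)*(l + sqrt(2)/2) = l^3 - 5*l^2 + sqrt(2)*l^2/2 - 5*sqrt(2)*l/2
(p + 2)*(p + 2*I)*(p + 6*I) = p^3 + 2*p^2 + 8*I*p^2 - 12*p + 16*I*p - 24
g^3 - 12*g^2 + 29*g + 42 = (g - 7)*(g - 6)*(g + 1)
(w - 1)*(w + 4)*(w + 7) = w^3 + 10*w^2 + 17*w - 28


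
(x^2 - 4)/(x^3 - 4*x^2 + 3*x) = (x^2 - 4)/(x*(x^2 - 4*x + 3))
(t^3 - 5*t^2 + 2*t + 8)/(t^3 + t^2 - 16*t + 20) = (t^2 - 3*t - 4)/(t^2 + 3*t - 10)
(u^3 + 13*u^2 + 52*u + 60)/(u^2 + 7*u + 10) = u + 6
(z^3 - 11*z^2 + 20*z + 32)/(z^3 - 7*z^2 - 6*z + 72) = (z^2 - 7*z - 8)/(z^2 - 3*z - 18)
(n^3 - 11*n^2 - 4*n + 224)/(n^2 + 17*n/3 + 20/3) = 3*(n^2 - 15*n + 56)/(3*n + 5)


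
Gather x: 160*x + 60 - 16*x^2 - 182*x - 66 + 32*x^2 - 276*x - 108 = 16*x^2 - 298*x - 114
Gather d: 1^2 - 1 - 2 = -2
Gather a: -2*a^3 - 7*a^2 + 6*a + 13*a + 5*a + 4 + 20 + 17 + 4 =-2*a^3 - 7*a^2 + 24*a + 45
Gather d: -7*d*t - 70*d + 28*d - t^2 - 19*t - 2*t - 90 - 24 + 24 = d*(-7*t - 42) - t^2 - 21*t - 90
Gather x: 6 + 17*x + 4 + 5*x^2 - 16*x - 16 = 5*x^2 + x - 6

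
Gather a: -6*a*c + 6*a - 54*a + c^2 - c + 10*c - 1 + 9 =a*(-6*c - 48) + c^2 + 9*c + 8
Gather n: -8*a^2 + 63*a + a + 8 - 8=-8*a^2 + 64*a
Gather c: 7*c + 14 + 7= 7*c + 21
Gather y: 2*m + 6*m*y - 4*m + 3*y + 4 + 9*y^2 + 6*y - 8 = -2*m + 9*y^2 + y*(6*m + 9) - 4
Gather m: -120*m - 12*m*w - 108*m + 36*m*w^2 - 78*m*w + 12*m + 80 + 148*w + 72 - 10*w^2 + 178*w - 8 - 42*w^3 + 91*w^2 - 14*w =m*(36*w^2 - 90*w - 216) - 42*w^3 + 81*w^2 + 312*w + 144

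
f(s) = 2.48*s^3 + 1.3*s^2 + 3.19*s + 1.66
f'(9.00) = 629.23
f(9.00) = 1943.59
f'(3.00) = 77.95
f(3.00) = 89.89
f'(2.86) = 71.48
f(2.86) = 79.43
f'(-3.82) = 101.83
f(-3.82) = -129.80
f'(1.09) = 14.86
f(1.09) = 9.89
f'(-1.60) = 18.08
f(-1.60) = -10.27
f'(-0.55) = 4.01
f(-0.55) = -0.11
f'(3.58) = 107.85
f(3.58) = 143.53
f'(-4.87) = 166.98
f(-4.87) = -269.49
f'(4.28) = 150.61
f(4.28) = 233.57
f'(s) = 7.44*s^2 + 2.6*s + 3.19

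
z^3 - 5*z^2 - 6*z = z*(z - 6)*(z + 1)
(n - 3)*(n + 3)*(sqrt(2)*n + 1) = sqrt(2)*n^3 + n^2 - 9*sqrt(2)*n - 9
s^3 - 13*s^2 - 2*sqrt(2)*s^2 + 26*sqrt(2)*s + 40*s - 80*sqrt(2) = (s - 8)*(s - 5)*(s - 2*sqrt(2))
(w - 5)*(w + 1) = w^2 - 4*w - 5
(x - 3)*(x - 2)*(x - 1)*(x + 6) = x^4 - 25*x^2 + 60*x - 36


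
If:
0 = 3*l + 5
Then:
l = -5/3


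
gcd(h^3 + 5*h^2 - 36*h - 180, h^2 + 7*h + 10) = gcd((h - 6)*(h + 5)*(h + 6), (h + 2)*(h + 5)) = h + 5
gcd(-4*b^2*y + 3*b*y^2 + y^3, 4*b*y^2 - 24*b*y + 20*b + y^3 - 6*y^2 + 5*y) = 4*b + y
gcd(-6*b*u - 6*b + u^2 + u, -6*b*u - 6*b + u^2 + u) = -6*b*u - 6*b + u^2 + u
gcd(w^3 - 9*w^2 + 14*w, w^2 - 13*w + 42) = w - 7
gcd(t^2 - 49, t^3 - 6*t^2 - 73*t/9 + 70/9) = t - 7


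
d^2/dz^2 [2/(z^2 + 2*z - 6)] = 4*(-z^2 - 2*z + 4*(z + 1)^2 + 6)/(z^2 + 2*z - 6)^3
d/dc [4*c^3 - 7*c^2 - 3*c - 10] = 12*c^2 - 14*c - 3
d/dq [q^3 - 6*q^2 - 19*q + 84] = 3*q^2 - 12*q - 19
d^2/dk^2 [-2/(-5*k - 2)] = 100/(5*k + 2)^3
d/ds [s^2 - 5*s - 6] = 2*s - 5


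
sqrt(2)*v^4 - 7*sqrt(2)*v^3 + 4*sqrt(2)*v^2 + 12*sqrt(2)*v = v*(v - 6)*(v - 2)*(sqrt(2)*v + sqrt(2))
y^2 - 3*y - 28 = (y - 7)*(y + 4)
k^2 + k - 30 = (k - 5)*(k + 6)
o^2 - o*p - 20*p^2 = (o - 5*p)*(o + 4*p)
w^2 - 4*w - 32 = (w - 8)*(w + 4)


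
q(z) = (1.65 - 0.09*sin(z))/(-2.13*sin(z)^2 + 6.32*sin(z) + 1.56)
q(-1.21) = -0.28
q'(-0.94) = -0.40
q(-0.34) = -2.14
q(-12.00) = 0.37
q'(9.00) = 0.49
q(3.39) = -13.64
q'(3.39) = 793.84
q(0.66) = 0.34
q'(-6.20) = -2.32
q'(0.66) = -0.23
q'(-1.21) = -0.16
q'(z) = (1.65 - 0.09*sin(z))*(4.26*sin(z)*cos(z) - 6.32*cos(z))/(-2.13*sin(z)^2 + 6.32*sin(z) + 1.56)^2 - 0.09*cos(z)/(-2.13*sin(z)^2 + 6.32*sin(z) + 1.56) = (-0.1917*sin(z)^2 + 7.029*sin(z) - 10.5684)*cos(z)/(4.5369*sin(z)^4 - 26.9232*sin(z)^3 + 33.2968*sin(z)^2 + 19.7184*sin(z) + 2.4336)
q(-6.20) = 0.79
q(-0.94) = -0.35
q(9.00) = 0.42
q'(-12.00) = -0.31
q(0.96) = 0.30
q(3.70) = -0.71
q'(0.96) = -0.10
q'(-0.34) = -19.81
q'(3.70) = 2.14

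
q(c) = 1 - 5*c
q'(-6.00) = -5.00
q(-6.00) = 31.00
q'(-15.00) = -5.00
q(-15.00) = 76.00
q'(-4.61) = -5.00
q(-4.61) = 24.05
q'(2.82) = -5.00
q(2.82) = -13.10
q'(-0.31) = -5.00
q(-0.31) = 2.55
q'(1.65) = -5.00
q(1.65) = -7.25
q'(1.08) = -5.00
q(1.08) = -4.40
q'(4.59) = -5.00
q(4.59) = -21.95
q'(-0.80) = -5.00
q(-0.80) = 5.00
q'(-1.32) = -5.00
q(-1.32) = 7.60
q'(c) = -5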